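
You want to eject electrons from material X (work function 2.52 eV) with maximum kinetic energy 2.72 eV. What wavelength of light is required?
236.61 nm

From Einstein's equation: KE_max = hc/λ - φ

Rearranging for λ:
hc/λ = KE_max + φ
λ = hc/(KE_max + φ)

Required photon energy:
E_photon = KE_max + φ = 2.72 + 2.52 = 5.24 eV

Required wavelength:
λ = hc/E_photon = (6.626×10⁻³⁴)(3×10⁸) / (5.24 × 1.602×10⁻¹⁹)
λ = 236.61 nm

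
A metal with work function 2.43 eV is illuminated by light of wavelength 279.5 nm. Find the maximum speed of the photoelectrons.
8.4001e+05 m/s

First, find the maximum kinetic energy:
E_photon = hc/λ = 4.4359 eV
KE_max = E_photon - φ = 4.4359 - 2.43 = 2.0059 eV

Convert to Joules: KE_max = 2.0059 × 1.602×10⁻¹⁹ J = 3.2139e-19 J

Then use KE = ½mv² to find velocity:
v = √(2·KE/m) = √(2 × 3.2139e-19 J / 9.109e-31 kg)
v = 8.4001e+05 m/s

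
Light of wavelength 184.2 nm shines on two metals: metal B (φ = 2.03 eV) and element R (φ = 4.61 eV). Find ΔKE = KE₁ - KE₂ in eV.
2.5800 eV

Using KE_max = hc/λ - φ for each metal:

Photon energy: E = hc/λ = 6.7310 eV

For metal B (φ₁ = 2.03 eV):
KE₁ = E - φ₁ = 6.7310 - 2.03 = 4.7010 eV

For element R (φ₂ = 4.61 eV):
KE₂ = E - φ₂ = 6.7310 - 4.61 = 2.1210 eV

Difference:
ΔKE = KE₁ - KE₂ = 4.7010 - 2.1210 = 2.5800 eV

Note: The difference equals the difference in work functions: 4.61 - 2.03 = 2.58 eV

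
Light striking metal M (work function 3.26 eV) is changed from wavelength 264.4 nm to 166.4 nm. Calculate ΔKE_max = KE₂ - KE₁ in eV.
2.7617 eV

Using Einstein's equation: KE_max = hc/λ - φ

For λ₁ = 264.4 nm:
KE₁ = hc/λ₁ - φ = 4.6893 - 3.26 = 1.4293 eV

For λ₂ = 166.4 nm:
KE₂ = hc/λ₂ - φ = 7.4510 - 3.26 = 4.1910 eV

Change in KE:
ΔKE = KE₂ - KE₁ = 4.1910 - 1.4293 = 2.7617 eV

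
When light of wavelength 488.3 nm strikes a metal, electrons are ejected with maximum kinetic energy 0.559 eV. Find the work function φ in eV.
1.98 eV

From Einstein's photoelectric equation: KE_max = hf - φ = hc/λ - φ

Rearranging for φ:
φ = hc/λ - KE_max

Calculate photon energy:
E_photon = hc/λ = 2.5391 eV

Therefore:
φ = 2.5391 - 0.559 = 1.98 eV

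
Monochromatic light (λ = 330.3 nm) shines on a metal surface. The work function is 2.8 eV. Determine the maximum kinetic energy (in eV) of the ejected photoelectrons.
0.9537 eV

Using Einstein's photoelectric equation: KE_max = hf - φ = hc/λ - φ

First, calculate the photon energy:
E_photon = hc/λ = (6.626×10⁻³⁴ J·s)(3×10⁸ m/s) / (330.3×10⁻⁹ m)
E_photon = 3.7537 eV

Then, the maximum kinetic energy:
KE_max = E_photon - φ = 3.7537 eV - 2.8 eV = 0.9537 eV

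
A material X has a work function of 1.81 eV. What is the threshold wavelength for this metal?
685.00 nm

The threshold wavelength is when the photon energy equals the work function:
hc/λ₀ = φ

Solving for λ₀:
λ₀ = hc/φ = (6.626×10⁻³⁴ J·s)(3×10⁸ m/s) / (1.81 eV × 1.602×10⁻¹⁹ J/eV)
λ₀ = 685.00 nm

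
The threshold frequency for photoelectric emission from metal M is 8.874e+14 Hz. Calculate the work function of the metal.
3.67 eV

At the threshold frequency, photon energy equals work function:
φ = hf₀

Calculating:
φ = (6.626×10⁻³⁴ J·s)(8.874e+14 Hz)
φ = 3.67 eV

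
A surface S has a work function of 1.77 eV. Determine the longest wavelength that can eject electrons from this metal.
700.48 nm

The threshold wavelength is when the photon energy equals the work function:
hc/λ₀ = φ

Solving for λ₀:
λ₀ = hc/φ = (6.626×10⁻³⁴ J·s)(3×10⁸ m/s) / (1.77 eV × 1.602×10⁻¹⁹ J/eV)
λ₀ = 700.48 nm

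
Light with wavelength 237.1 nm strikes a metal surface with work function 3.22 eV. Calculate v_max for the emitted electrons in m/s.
8.4069e+05 m/s

First, find the maximum kinetic energy:
E_photon = hc/λ = 5.2292 eV
KE_max = E_photon - φ = 5.2292 - 3.22 = 2.0092 eV

Convert to Joules: KE_max = 2.0092 × 1.602×10⁻¹⁹ J = 3.2191e-19 J

Then use KE = ½mv² to find velocity:
v = √(2·KE/m) = √(2 × 3.2191e-19 J / 9.109e-31 kg)
v = 8.4069e+05 m/s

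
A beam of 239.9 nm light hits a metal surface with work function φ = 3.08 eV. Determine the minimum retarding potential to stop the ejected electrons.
2.0882 V

The stopping potential V_s satisfies: eV_s = KE_max

First, find KE_max using Einstein's equation:
E_photon = hc/λ = 5.1682 eV
KE_max = E_photon - φ = 5.1682 - 3.08 = 2.0882 eV

Since eV_s = KE_max:
V_s = KE_max/e = 2.0882 V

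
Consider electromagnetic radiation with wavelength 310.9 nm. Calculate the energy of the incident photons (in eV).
3.9879 eV

Using E = hf = hc/λ:

E = hc/λ = (6.626×10⁻³⁴ J·s)(3×10⁸ m/s) / (310.9×10⁻⁹ m)
E = 3.9879 eV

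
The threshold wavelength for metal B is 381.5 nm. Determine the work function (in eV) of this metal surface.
3.25 eV

At the threshold wavelength, photon energy equals work function:
φ = hc/λ₀

Calculating:
φ = (6.626×10⁻³⁴ J·s)(3×10⁸ m/s) / (381.5×10⁻⁹ m)
φ = 3.25 eV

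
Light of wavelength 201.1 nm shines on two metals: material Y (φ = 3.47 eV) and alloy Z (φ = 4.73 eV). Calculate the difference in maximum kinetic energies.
1.2600 eV

Using KE_max = hc/λ - φ for each metal:

Photon energy: E = hc/λ = 6.1653 eV

For material Y (φ₁ = 3.47 eV):
KE₁ = E - φ₁ = 6.1653 - 3.47 = 2.6953 eV

For alloy Z (φ₂ = 4.73 eV):
KE₂ = E - φ₂ = 6.1653 - 4.73 = 1.4353 eV

Difference:
ΔKE = KE₁ - KE₂ = 2.6953 - 1.4353 = 1.2600 eV

Note: The difference equals the difference in work functions: 4.73 - 3.47 = 1.26 eV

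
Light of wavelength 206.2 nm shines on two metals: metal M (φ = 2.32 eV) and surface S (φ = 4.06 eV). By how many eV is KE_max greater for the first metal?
1.7400 eV

Using KE_max = hc/λ - φ for each metal:

Photon energy: E = hc/λ = 6.0128 eV

For metal M (φ₁ = 2.32 eV):
KE₁ = E - φ₁ = 6.0128 - 2.32 = 3.6928 eV

For surface S (φ₂ = 4.06 eV):
KE₂ = E - φ₂ = 6.0128 - 4.06 = 1.9528 eV

Difference:
ΔKE = KE₁ - KE₂ = 3.6928 - 1.9528 = 1.7400 eV

Note: The difference equals the difference in work functions: 4.06 - 2.32 = 1.74 eV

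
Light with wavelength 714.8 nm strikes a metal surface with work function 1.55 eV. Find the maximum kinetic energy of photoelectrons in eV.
0.1845 eV

Using Einstein's photoelectric equation: KE_max = hf - φ = hc/λ - φ

First, calculate the photon energy:
E_photon = hc/λ = (6.626×10⁻³⁴ J·s)(3×10⁸ m/s) / (714.8×10⁻⁹ m)
E_photon = 1.7345 eV

Then, the maximum kinetic energy:
KE_max = E_photon - φ = 1.7345 eV - 1.55 eV = 0.1845 eV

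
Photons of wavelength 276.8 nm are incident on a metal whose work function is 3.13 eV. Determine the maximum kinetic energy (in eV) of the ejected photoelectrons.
1.3492 eV

Using Einstein's photoelectric equation: KE_max = hf - φ = hc/λ - φ

First, calculate the photon energy:
E_photon = hc/λ = (6.626×10⁻³⁴ J·s)(3×10⁸ m/s) / (276.8×10⁻⁹ m)
E_photon = 4.4792 eV

Then, the maximum kinetic energy:
KE_max = E_photon - φ = 4.4792 eV - 3.13 eV = 1.3492 eV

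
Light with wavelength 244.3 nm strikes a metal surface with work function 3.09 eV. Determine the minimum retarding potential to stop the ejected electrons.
1.9851 V

The stopping potential V_s satisfies: eV_s = KE_max

First, find KE_max using Einstein's equation:
E_photon = hc/λ = 5.0751 eV
KE_max = E_photon - φ = 5.0751 - 3.09 = 1.9851 eV

Since eV_s = KE_max:
V_s = KE_max/e = 1.9851 V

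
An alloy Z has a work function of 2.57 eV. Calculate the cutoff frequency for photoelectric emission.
6.2142e+14 Hz

The threshold frequency is when the photon energy equals the work function:
hf₀ = φ

Solving for f₀:
f₀ = φ/h = (2.57 eV × 1.602×10⁻¹⁹ J/eV) / (6.626×10⁻³⁴ J·s)
f₀ = 6.2142e+14 Hz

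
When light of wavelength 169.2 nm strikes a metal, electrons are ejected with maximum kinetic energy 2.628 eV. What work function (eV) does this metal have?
4.70 eV

From Einstein's photoelectric equation: KE_max = hf - φ = hc/λ - φ

Rearranging for φ:
φ = hc/λ - KE_max

Calculate photon energy:
E_photon = hc/λ = 7.3277 eV

Therefore:
φ = 7.3277 - 2.628 = 4.70 eV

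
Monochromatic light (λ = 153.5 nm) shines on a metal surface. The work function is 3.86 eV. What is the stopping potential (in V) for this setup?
4.2171 V

The stopping potential V_s satisfies: eV_s = KE_max

First, find KE_max using Einstein's equation:
E_photon = hc/λ = 8.0771 eV
KE_max = E_photon - φ = 8.0771 - 3.86 = 4.2171 eV

Since eV_s = KE_max:
V_s = KE_max/e = 4.2171 V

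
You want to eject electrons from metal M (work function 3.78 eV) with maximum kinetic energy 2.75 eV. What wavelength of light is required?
189.87 nm

From Einstein's equation: KE_max = hc/λ - φ

Rearranging for λ:
hc/λ = KE_max + φ
λ = hc/(KE_max + φ)

Required photon energy:
E_photon = KE_max + φ = 2.75 + 3.78 = 6.53 eV

Required wavelength:
λ = hc/E_photon = (6.626×10⁻³⁴)(3×10⁸) / (6.53 × 1.602×10⁻¹⁹)
λ = 189.87 nm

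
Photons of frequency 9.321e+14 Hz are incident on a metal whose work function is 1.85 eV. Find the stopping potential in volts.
2.0049 V

The stopping potential V_s satisfies: eV_s = KE_max

First, find KE_max using Einstein's equation:
E_photon = hf = (6.626×10⁻³⁴ J·s)(9.321e+14 Hz) = 3.8549 eV
KE_max = E_photon - φ = 3.8549 - 1.85 = 2.0049 eV

Since eV_s = KE_max:
V_s = KE_max/e = 2.0049 V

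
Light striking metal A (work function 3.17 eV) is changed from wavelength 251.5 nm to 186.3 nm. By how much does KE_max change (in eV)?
1.7253 eV

Using Einstein's equation: KE_max = hc/λ - φ

For λ₁ = 251.5 nm:
KE₁ = hc/λ₁ - φ = 4.9298 - 3.17 = 1.7598 eV

For λ₂ = 186.3 nm:
KE₂ = hc/λ₂ - φ = 6.6551 - 3.17 = 3.4851 eV

Change in KE:
ΔKE = KE₂ - KE₁ = 3.4851 - 1.7598 = 1.7253 eV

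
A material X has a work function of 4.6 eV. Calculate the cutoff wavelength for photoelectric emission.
269.53 nm

The threshold wavelength is when the photon energy equals the work function:
hc/λ₀ = φ

Solving for λ₀:
λ₀ = hc/φ = (6.626×10⁻³⁴ J·s)(3×10⁸ m/s) / (4.6 eV × 1.602×10⁻¹⁹ J/eV)
λ₀ = 269.53 nm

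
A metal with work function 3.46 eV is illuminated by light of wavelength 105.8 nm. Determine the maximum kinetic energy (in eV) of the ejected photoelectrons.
8.2587 eV

Using Einstein's photoelectric equation: KE_max = hf - φ = hc/λ - φ

First, calculate the photon energy:
E_photon = hc/λ = (6.626×10⁻³⁴ J·s)(3×10⁸ m/s) / (105.8×10⁻⁹ m)
E_photon = 11.7187 eV

Then, the maximum kinetic energy:
KE_max = E_photon - φ = 11.7187 eV - 3.46 eV = 8.2587 eV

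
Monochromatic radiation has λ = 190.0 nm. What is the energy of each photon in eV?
6.5255 eV

Using E = hf = hc/λ:

E = hc/λ = (6.626×10⁻³⁴ J·s)(3×10⁸ m/s) / (190.0×10⁻⁹ m)
E = 6.5255 eV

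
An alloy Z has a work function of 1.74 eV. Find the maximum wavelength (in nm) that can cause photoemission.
712.55 nm

The threshold wavelength is when the photon energy equals the work function:
hc/λ₀ = φ

Solving for λ₀:
λ₀ = hc/φ = (6.626×10⁻³⁴ J·s)(3×10⁸ m/s) / (1.74 eV × 1.602×10⁻¹⁹ J/eV)
λ₀ = 712.55 nm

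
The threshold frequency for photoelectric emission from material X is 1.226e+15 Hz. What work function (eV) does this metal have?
5.07 eV

At the threshold frequency, photon energy equals work function:
φ = hf₀

Calculating:
φ = (6.626×10⁻³⁴ J·s)(1.226e+15 Hz)
φ = 5.07 eV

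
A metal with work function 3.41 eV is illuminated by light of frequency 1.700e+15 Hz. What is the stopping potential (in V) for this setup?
3.6206 V

The stopping potential V_s satisfies: eV_s = KE_max

First, find KE_max using Einstein's equation:
E_photon = hf = (6.626×10⁻³⁴ J·s)(1.700e+15 Hz) = 7.0306 eV
KE_max = E_photon - φ = 7.0306 - 3.41 = 3.6206 eV

Since eV_s = KE_max:
V_s = KE_max/e = 3.6206 V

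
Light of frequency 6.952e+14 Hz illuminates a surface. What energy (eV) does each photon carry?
2.8751 eV

Using E = hf:

E = hf = (6.626×10⁻³⁴ J·s)(6.952e+14 Hz)
E = 2.8751 eV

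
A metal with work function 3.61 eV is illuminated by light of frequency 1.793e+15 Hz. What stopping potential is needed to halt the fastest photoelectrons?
3.8053 V

The stopping potential V_s satisfies: eV_s = KE_max

First, find KE_max using Einstein's equation:
E_photon = hf = (6.626×10⁻³⁴ J·s)(1.793e+15 Hz) = 7.4153 eV
KE_max = E_photon - φ = 7.4153 - 3.61 = 3.8053 eV

Since eV_s = KE_max:
V_s = KE_max/e = 3.8053 V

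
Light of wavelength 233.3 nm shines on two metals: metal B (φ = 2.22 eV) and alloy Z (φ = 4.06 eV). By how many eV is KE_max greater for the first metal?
1.8400 eV

Using KE_max = hc/λ - φ for each metal:

Photon energy: E = hc/λ = 5.3144 eV

For metal B (φ₁ = 2.22 eV):
KE₁ = E - φ₁ = 5.3144 - 2.22 = 3.0944 eV

For alloy Z (φ₂ = 4.06 eV):
KE₂ = E - φ₂ = 5.3144 - 4.06 = 1.2544 eV

Difference:
ΔKE = KE₁ - KE₂ = 3.0944 - 1.2544 = 1.8400 eV

Note: The difference equals the difference in work functions: 4.06 - 2.22 = 1.84 eV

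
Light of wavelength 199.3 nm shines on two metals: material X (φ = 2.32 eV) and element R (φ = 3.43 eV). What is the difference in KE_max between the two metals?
1.1100 eV

Using KE_max = hc/λ - φ for each metal:

Photon energy: E = hc/λ = 6.2210 eV

For material X (φ₁ = 2.32 eV):
KE₁ = E - φ₁ = 6.2210 - 2.32 = 3.9010 eV

For element R (φ₂ = 3.43 eV):
KE₂ = E - φ₂ = 6.2210 - 3.43 = 2.7910 eV

Difference:
ΔKE = KE₁ - KE₂ = 3.9010 - 2.7910 = 1.1100 eV

Note: The difference equals the difference in work functions: 3.43 - 2.32 = 1.11 eV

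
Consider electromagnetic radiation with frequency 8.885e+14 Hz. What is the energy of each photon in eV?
3.6745 eV

Using E = hf:

E = hf = (6.626×10⁻³⁴ J·s)(8.885e+14 Hz)
E = 3.6745 eV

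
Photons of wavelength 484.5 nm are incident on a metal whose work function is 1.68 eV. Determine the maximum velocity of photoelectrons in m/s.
5.5606e+05 m/s

First, find the maximum kinetic energy:
E_photon = hc/λ = 2.5590 eV
KE_max = E_photon - φ = 2.5590 - 1.68 = 0.8790 eV

Convert to Joules: KE_max = 0.8790 × 1.602×10⁻¹⁹ J = 1.4083e-19 J

Then use KE = ½mv² to find velocity:
v = √(2·KE/m) = √(2 × 1.4083e-19 J / 9.109e-31 kg)
v = 5.5606e+05 m/s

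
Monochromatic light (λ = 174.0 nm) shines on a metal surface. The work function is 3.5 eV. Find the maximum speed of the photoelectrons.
1.1293e+06 m/s

First, find the maximum kinetic energy:
E_photon = hc/λ = 7.1255 eV
KE_max = E_photon - φ = 7.1255 - 3.5 = 3.6255 eV

Convert to Joules: KE_max = 3.6255 × 1.602×10⁻¹⁹ J = 5.8087e-19 J

Then use KE = ½mv² to find velocity:
v = √(2·KE/m) = √(2 × 5.8087e-19 J / 9.109e-31 kg)
v = 1.1293e+06 m/s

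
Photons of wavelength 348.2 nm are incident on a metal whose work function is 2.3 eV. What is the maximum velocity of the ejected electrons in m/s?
6.6594e+05 m/s

First, find the maximum kinetic energy:
E_photon = hc/λ = 3.5607 eV
KE_max = E_photon - φ = 3.5607 - 2.3 = 1.2607 eV

Convert to Joules: KE_max = 1.2607 × 1.602×10⁻¹⁹ J = 2.0199e-19 J

Then use KE = ½mv² to find velocity:
v = √(2·KE/m) = √(2 × 2.0199e-19 J / 9.109e-31 kg)
v = 6.6594e+05 m/s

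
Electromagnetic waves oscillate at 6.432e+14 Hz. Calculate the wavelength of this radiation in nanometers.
466.10 nm

Using the wave equation: c = fλ

Solving for wavelength:
λ = c/f = (3×10⁸ m/s) / (6.432e+14 Hz)
λ = 466.10 nm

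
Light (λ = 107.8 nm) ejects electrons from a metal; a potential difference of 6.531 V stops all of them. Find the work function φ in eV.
4.97 eV

The stopping potential gives the maximum kinetic energy: KE_max = eV_s = 6.531 eV

From Einstein's photoelectric equation: KE_max = hc/λ - φ
Rearranging: φ = hc/λ - KE_max

Calculate photon energy:
E_photon = hc/λ = (6.626×10⁻³⁴ J·s)(3×10⁸ m/s) / (107.8×10⁻⁹ m) = 11.5013 eV

Therefore:
φ = 11.5013 - 6.531 = 4.97 eV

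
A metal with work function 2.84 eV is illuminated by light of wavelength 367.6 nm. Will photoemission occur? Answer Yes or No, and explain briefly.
Yes

For photoemission, the photon energy must exceed the work function.

Photon energy: E = hc/λ = 3.3728 eV
Work function: φ = 2.84 eV

Since E_photon (3.3728 eV) > φ (2.84 eV), photoemission WILL occur.
The threshold wavelength is λ₀ = hc/φ = 436.6 nm.
Since 367.6 nm < 436.6 nm, the light has sufficient energy.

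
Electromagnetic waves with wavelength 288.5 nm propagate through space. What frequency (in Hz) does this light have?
1.0391e+15 Hz

Using the wave equation: c = fλ

Solving for frequency:
f = c/λ = (3×10⁸ m/s) / (288.5×10⁻⁹ m)
f = 1.0391e+15 Hz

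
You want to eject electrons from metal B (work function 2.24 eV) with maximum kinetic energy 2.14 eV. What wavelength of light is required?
283.07 nm

From Einstein's equation: KE_max = hc/λ - φ

Rearranging for λ:
hc/λ = KE_max + φ
λ = hc/(KE_max + φ)

Required photon energy:
E_photon = KE_max + φ = 2.14 + 2.24 = 4.38 eV

Required wavelength:
λ = hc/E_photon = (6.626×10⁻³⁴)(3×10⁸) / (4.38 × 1.602×10⁻¹⁹)
λ = 283.07 nm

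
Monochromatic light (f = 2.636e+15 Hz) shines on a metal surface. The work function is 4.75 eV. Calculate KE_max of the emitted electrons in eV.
6.1516 eV

Using Einstein's photoelectric equation: KE_max = hf - φ

First, calculate the photon energy:
E_photon = hf = (6.626×10⁻³⁴ J·s)(2.636e+15 Hz)
E_photon = 10.9016 eV

Then, the maximum kinetic energy:
KE_max = E_photon - φ = 10.9016 eV - 4.75 eV = 6.1516 eV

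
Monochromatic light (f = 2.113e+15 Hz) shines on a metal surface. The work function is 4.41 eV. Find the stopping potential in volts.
4.3287 V

The stopping potential V_s satisfies: eV_s = KE_max

First, find KE_max using Einstein's equation:
E_photon = hf = (6.626×10⁻³⁴ J·s)(2.113e+15 Hz) = 8.7387 eV
KE_max = E_photon - φ = 8.7387 - 4.41 = 4.3287 eV

Since eV_s = KE_max:
V_s = KE_max/e = 4.3287 V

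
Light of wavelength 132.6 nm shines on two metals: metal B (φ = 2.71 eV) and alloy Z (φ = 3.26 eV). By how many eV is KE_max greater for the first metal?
0.5500 eV

Using KE_max = hc/λ - φ for each metal:

Photon energy: E = hc/λ = 9.3502 eV

For metal B (φ₁ = 2.71 eV):
KE₁ = E - φ₁ = 9.3502 - 2.71 = 6.6402 eV

For alloy Z (φ₂ = 3.26 eV):
KE₂ = E - φ₂ = 9.3502 - 3.26 = 6.0902 eV

Difference:
ΔKE = KE₁ - KE₂ = 6.6402 - 6.0902 = 0.5500 eV

Note: The difference equals the difference in work functions: 3.26 - 2.71 = 0.55 eV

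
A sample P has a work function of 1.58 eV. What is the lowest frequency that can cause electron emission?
3.8204e+14 Hz

The threshold frequency is when the photon energy equals the work function:
hf₀ = φ

Solving for f₀:
f₀ = φ/h = (1.58 eV × 1.602×10⁻¹⁹ J/eV) / (6.626×10⁻³⁴ J·s)
f₀ = 3.8204e+14 Hz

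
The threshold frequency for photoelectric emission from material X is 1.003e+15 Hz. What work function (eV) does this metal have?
4.15 eV

At the threshold frequency, photon energy equals work function:
φ = hf₀

Calculating:
φ = (6.626×10⁻³⁴ J·s)(1.003e+15 Hz)
φ = 4.15 eV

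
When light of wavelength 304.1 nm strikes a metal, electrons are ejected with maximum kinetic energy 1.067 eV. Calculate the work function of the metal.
3.01 eV

From Einstein's photoelectric equation: KE_max = hf - φ = hc/λ - φ

Rearranging for φ:
φ = hc/λ - KE_max

Calculate photon energy:
E_photon = hc/λ = 4.0771 eV

Therefore:
φ = 4.0771 - 1.067 = 3.01 eV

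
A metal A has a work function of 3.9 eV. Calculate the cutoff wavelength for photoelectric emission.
317.91 nm

The threshold wavelength is when the photon energy equals the work function:
hc/λ₀ = φ

Solving for λ₀:
λ₀ = hc/φ = (6.626×10⁻³⁴ J·s)(3×10⁸ m/s) / (3.9 eV × 1.602×10⁻¹⁹ J/eV)
λ₀ = 317.91 nm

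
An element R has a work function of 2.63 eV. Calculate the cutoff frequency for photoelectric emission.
6.3593e+14 Hz

The threshold frequency is when the photon energy equals the work function:
hf₀ = φ

Solving for f₀:
f₀ = φ/h = (2.63 eV × 1.602×10⁻¹⁹ J/eV) / (6.626×10⁻³⁴ J·s)
f₀ = 6.3593e+14 Hz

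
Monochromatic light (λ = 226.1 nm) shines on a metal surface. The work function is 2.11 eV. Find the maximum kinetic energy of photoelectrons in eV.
3.3736 eV

Using Einstein's photoelectric equation: KE_max = hf - φ = hc/λ - φ

First, calculate the photon energy:
E_photon = hc/λ = (6.626×10⁻³⁴ J·s)(3×10⁸ m/s) / (226.1×10⁻⁹ m)
E_photon = 5.4836 eV

Then, the maximum kinetic energy:
KE_max = E_photon - φ = 5.4836 eV - 2.11 eV = 3.3736 eV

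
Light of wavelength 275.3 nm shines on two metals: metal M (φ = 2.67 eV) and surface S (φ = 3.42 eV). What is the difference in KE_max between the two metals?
0.7500 eV

Using KE_max = hc/λ - φ for each metal:

Photon energy: E = hc/λ = 4.5036 eV

For metal M (φ₁ = 2.67 eV):
KE₁ = E - φ₁ = 4.5036 - 2.67 = 1.8336 eV

For surface S (φ₂ = 3.42 eV):
KE₂ = E - φ₂ = 4.5036 - 3.42 = 1.0836 eV

Difference:
ΔKE = KE₁ - KE₂ = 1.8336 - 1.0836 = 0.7500 eV

Note: The difference equals the difference in work functions: 3.42 - 2.67 = 0.75 eV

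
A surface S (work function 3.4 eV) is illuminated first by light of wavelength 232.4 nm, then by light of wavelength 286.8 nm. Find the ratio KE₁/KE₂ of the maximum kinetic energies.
2.0963

Using Einstein's equation: KE_max = hc/λ - φ

For λ₁ = 232.4 nm:
E₁ = hc/λ₁ = 5.3349 eV
KE₁ = E₁ - φ = 5.3349 - 3.4 = 1.9349 eV

For λ₂ = 286.8 nm:
E₂ = hc/λ₂ = 4.3230 eV
KE₂ = E₂ - φ = 4.3230 - 3.4 = 0.9230 eV

Ratio: KE₁/KE₂ = 1.9349/0.9230 = 2.0963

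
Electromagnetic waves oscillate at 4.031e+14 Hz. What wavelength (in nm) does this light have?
743.72 nm

Using the wave equation: c = fλ

Solving for wavelength:
λ = c/f = (3×10⁸ m/s) / (4.031e+14 Hz)
λ = 743.72 nm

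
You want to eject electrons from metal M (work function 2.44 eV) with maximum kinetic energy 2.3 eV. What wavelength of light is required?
261.57 nm

From Einstein's equation: KE_max = hc/λ - φ

Rearranging for λ:
hc/λ = KE_max + φ
λ = hc/(KE_max + φ)

Required photon energy:
E_photon = KE_max + φ = 2.3 + 2.44 = 4.74 eV

Required wavelength:
λ = hc/E_photon = (6.626×10⁻³⁴)(3×10⁸) / (4.74 × 1.602×10⁻¹⁹)
λ = 261.57 nm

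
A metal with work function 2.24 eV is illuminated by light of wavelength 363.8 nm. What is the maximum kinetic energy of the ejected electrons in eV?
1.1680 eV

Using Einstein's photoelectric equation: KE_max = hf - φ = hc/λ - φ

First, calculate the photon energy:
E_photon = hc/λ = (6.626×10⁻³⁴ J·s)(3×10⁸ m/s) / (363.8×10⁻⁹ m)
E_photon = 3.4080 eV

Then, the maximum kinetic energy:
KE_max = E_photon - φ = 3.4080 eV - 2.24 eV = 1.1680 eV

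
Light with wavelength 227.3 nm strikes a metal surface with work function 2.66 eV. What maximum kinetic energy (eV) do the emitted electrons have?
2.7947 eV

Using Einstein's photoelectric equation: KE_max = hf - φ = hc/λ - φ

First, calculate the photon energy:
E_photon = hc/λ = (6.626×10⁻³⁴ J·s)(3×10⁸ m/s) / (227.3×10⁻⁹ m)
E_photon = 5.4547 eV

Then, the maximum kinetic energy:
KE_max = E_photon - φ = 5.4547 eV - 2.66 eV = 2.7947 eV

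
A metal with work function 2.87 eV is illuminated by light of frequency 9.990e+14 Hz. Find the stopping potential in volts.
1.2615 V

The stopping potential V_s satisfies: eV_s = KE_max

First, find KE_max using Einstein's equation:
E_photon = hf = (6.626×10⁻³⁴ J·s)(9.990e+14 Hz) = 4.1315 eV
KE_max = E_photon - φ = 4.1315 - 2.87 = 1.2615 eV

Since eV_s = KE_max:
V_s = KE_max/e = 1.2615 V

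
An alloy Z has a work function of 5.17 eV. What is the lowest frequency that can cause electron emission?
1.2501e+15 Hz

The threshold frequency is when the photon energy equals the work function:
hf₀ = φ

Solving for f₀:
f₀ = φ/h = (5.17 eV × 1.602×10⁻¹⁹ J/eV) / (6.626×10⁻³⁴ J·s)
f₀ = 1.2501e+15 Hz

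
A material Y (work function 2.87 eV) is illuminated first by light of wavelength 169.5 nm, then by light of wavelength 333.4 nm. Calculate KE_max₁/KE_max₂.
5.2366

Using Einstein's equation: KE_max = hc/λ - φ

For λ₁ = 169.5 nm:
E₁ = hc/λ₁ = 7.3147 eV
KE₁ = E₁ - φ = 7.3147 - 2.87 = 4.4447 eV

For λ₂ = 333.4 nm:
E₂ = hc/λ₂ = 3.7188 eV
KE₂ = E₂ - φ = 3.7188 - 2.87 = 0.8488 eV

Ratio: KE₁/KE₂ = 4.4447/0.8488 = 5.2366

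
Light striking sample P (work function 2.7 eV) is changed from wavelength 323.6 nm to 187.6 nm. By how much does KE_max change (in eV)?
2.7776 eV

Using Einstein's equation: KE_max = hc/λ - φ

For λ₁ = 323.6 nm:
KE₁ = hc/λ₁ - φ = 3.8314 - 2.7 = 1.1314 eV

For λ₂ = 187.6 nm:
KE₂ = hc/λ₂ - φ = 6.6090 - 2.7 = 3.9090 eV

Change in KE:
ΔKE = KE₂ - KE₁ = 3.9090 - 1.1314 = 2.7776 eV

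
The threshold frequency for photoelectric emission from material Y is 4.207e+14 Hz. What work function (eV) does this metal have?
1.74 eV

At the threshold frequency, photon energy equals work function:
φ = hf₀

Calculating:
φ = (6.626×10⁻³⁴ J·s)(4.207e+14 Hz)
φ = 1.74 eV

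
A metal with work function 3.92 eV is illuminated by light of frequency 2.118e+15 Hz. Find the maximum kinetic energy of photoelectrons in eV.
4.8393 eV

Using Einstein's photoelectric equation: KE_max = hf - φ

First, calculate the photon energy:
E_photon = hf = (6.626×10⁻³⁴ J·s)(2.118e+15 Hz)
E_photon = 8.7593 eV

Then, the maximum kinetic energy:
KE_max = E_photon - φ = 8.7593 eV - 3.92 eV = 4.8393 eV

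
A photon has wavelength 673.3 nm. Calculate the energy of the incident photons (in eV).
1.8414 eV

Using E = hf = hc/λ:

E = hc/λ = (6.626×10⁻³⁴ J·s)(3×10⁸ m/s) / (673.3×10⁻⁹ m)
E = 1.8414 eV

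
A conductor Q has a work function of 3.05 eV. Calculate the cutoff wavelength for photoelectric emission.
406.51 nm

The threshold wavelength is when the photon energy equals the work function:
hc/λ₀ = φ

Solving for λ₀:
λ₀ = hc/φ = (6.626×10⁻³⁴ J·s)(3×10⁸ m/s) / (3.05 eV × 1.602×10⁻¹⁹ J/eV)
λ₀ = 406.51 nm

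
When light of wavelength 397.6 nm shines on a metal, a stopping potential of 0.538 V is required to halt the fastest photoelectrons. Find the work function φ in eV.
2.58 eV

The stopping potential gives the maximum kinetic energy: KE_max = eV_s = 0.538 eV

From Einstein's photoelectric equation: KE_max = hc/λ - φ
Rearranging: φ = hc/λ - KE_max

Calculate photon energy:
E_photon = hc/λ = (6.626×10⁻³⁴ J·s)(3×10⁸ m/s) / (397.6×10⁻⁹ m) = 3.1183 eV

Therefore:
φ = 3.1183 - 0.538 = 2.58 eV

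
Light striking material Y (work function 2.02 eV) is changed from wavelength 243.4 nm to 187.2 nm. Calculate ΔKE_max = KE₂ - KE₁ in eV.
1.5292 eV

Using Einstein's equation: KE_max = hc/λ - φ

For λ₁ = 243.4 nm:
KE₁ = hc/λ₁ - φ = 5.0938 - 2.02 = 3.0738 eV

For λ₂ = 187.2 nm:
KE₂ = hc/λ₂ - φ = 6.6231 - 2.02 = 4.6031 eV

Change in KE:
ΔKE = KE₂ - KE₁ = 4.6031 - 3.0738 = 1.5292 eV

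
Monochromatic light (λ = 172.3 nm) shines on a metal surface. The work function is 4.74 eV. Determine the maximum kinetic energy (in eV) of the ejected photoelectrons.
2.4558 eV

Using Einstein's photoelectric equation: KE_max = hf - φ = hc/λ - φ

First, calculate the photon energy:
E_photon = hc/λ = (6.626×10⁻³⁴ J·s)(3×10⁸ m/s) / (172.3×10⁻⁹ m)
E_photon = 7.1958 eV

Then, the maximum kinetic energy:
KE_max = E_photon - φ = 7.1958 eV - 4.74 eV = 2.4558 eV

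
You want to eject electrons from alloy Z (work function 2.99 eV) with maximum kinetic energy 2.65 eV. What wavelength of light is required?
219.83 nm

From Einstein's equation: KE_max = hc/λ - φ

Rearranging for λ:
hc/λ = KE_max + φ
λ = hc/(KE_max + φ)

Required photon energy:
E_photon = KE_max + φ = 2.65 + 2.99 = 5.64 eV

Required wavelength:
λ = hc/E_photon = (6.626×10⁻³⁴)(3×10⁸) / (5.64 × 1.602×10⁻¹⁹)
λ = 219.83 nm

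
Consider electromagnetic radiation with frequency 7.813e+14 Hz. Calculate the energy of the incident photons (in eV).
3.2312 eV

Using E = hf:

E = hf = (6.626×10⁻³⁴ J·s)(7.813e+14 Hz)
E = 3.2312 eV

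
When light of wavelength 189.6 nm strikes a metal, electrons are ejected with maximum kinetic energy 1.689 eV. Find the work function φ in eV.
4.85 eV

From Einstein's photoelectric equation: KE_max = hf - φ = hc/λ - φ

Rearranging for φ:
φ = hc/λ - KE_max

Calculate photon energy:
E_photon = hc/λ = 6.5393 eV

Therefore:
φ = 6.5393 - 1.689 = 4.85 eV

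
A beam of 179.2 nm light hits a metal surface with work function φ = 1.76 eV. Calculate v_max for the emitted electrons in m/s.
1.3471e+06 m/s

First, find the maximum kinetic energy:
E_photon = hc/λ = 6.9188 eV
KE_max = E_photon - φ = 6.9188 - 1.76 = 5.1588 eV

Convert to Joules: KE_max = 5.1588 × 1.602×10⁻¹⁹ J = 8.2652e-19 J

Then use KE = ½mv² to find velocity:
v = √(2·KE/m) = √(2 × 8.2652e-19 J / 9.109e-31 kg)
v = 1.3471e+06 m/s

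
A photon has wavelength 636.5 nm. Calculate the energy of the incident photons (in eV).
1.9479 eV

Using E = hf = hc/λ:

E = hc/λ = (6.626×10⁻³⁴ J·s)(3×10⁸ m/s) / (636.5×10⁻⁹ m)
E = 1.9479 eV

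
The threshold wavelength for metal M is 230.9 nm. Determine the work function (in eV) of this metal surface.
5.37 eV

At the threshold wavelength, photon energy equals work function:
φ = hc/λ₀

Calculating:
φ = (6.626×10⁻³⁴ J·s)(3×10⁸ m/s) / (230.9×10⁻⁹ m)
φ = 5.37 eV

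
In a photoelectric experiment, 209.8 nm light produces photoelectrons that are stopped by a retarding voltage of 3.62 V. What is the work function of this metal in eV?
2.29 eV

The stopping potential gives the maximum kinetic energy: KE_max = eV_s = 3.62 eV

From Einstein's photoelectric equation: KE_max = hc/λ - φ
Rearranging: φ = hc/λ - KE_max

Calculate photon energy:
E_photon = hc/λ = (6.626×10⁻³⁴ J·s)(3×10⁸ m/s) / (209.8×10⁻⁹ m) = 5.9096 eV

Therefore:
φ = 5.9096 - 3.62 = 2.29 eV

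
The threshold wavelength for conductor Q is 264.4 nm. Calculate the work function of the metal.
4.69 eV

At the threshold wavelength, photon energy equals work function:
φ = hc/λ₀

Calculating:
φ = (6.626×10⁻³⁴ J·s)(3×10⁸ m/s) / (264.4×10⁻⁹ m)
φ = 4.69 eV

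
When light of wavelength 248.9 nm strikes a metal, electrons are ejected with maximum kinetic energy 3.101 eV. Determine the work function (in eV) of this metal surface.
1.88 eV

From Einstein's photoelectric equation: KE_max = hf - φ = hc/λ - φ

Rearranging for φ:
φ = hc/λ - KE_max

Calculate photon energy:
E_photon = hc/λ = 4.9813 eV

Therefore:
φ = 4.9813 - 3.101 = 1.88 eV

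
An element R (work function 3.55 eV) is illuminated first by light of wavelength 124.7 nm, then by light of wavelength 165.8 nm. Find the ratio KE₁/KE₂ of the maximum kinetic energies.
1.6275

Using Einstein's equation: KE_max = hc/λ - φ

For λ₁ = 124.7 nm:
E₁ = hc/λ₁ = 9.9426 eV
KE₁ = E₁ - φ = 9.9426 - 3.55 = 6.3926 eV

For λ₂ = 165.8 nm:
E₂ = hc/λ₂ = 7.4779 eV
KE₂ = E₂ - φ = 7.4779 - 3.55 = 3.9279 eV

Ratio: KE₁/KE₂ = 6.3926/3.9279 = 1.6275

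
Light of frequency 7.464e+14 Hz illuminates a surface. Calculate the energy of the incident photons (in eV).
3.0869 eV

Using E = hf:

E = hf = (6.626×10⁻³⁴ J·s)(7.464e+14 Hz)
E = 3.0869 eV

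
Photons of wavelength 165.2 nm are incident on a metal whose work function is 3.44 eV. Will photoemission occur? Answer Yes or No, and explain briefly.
Yes

For photoemission, the photon energy must exceed the work function.

Photon energy: E = hc/λ = 7.5051 eV
Work function: φ = 3.44 eV

Since E_photon (7.5051 eV) > φ (3.44 eV), photoemission WILL occur.
The threshold wavelength is λ₀ = hc/φ = 360.4 nm.
Since 165.2 nm < 360.4 nm, the light has sufficient energy.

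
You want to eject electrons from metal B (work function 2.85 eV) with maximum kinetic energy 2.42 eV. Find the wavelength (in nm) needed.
235.26 nm

From Einstein's equation: KE_max = hc/λ - φ

Rearranging for λ:
hc/λ = KE_max + φ
λ = hc/(KE_max + φ)

Required photon energy:
E_photon = KE_max + φ = 2.42 + 2.85 = 5.27 eV

Required wavelength:
λ = hc/E_photon = (6.626×10⁻³⁴)(3×10⁸) / (5.27 × 1.602×10⁻¹⁹)
λ = 235.26 nm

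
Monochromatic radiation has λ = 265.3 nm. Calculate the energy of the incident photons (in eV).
4.6734 eV

Using E = hf = hc/λ:

E = hc/λ = (6.626×10⁻³⁴ J·s)(3×10⁸ m/s) / (265.3×10⁻⁹ m)
E = 4.6734 eV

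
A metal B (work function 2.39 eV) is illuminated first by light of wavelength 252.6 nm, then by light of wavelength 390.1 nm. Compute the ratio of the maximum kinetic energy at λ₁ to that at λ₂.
3.1948

Using Einstein's equation: KE_max = hc/λ - φ

For λ₁ = 252.6 nm:
E₁ = hc/λ₁ = 4.9083 eV
KE₁ = E₁ - φ = 4.9083 - 2.39 = 2.5183 eV

For λ₂ = 390.1 nm:
E₂ = hc/λ₂ = 3.1783 eV
KE₂ = E₂ - φ = 3.1783 - 2.39 = 0.7883 eV

Ratio: KE₁/KE₂ = 2.5183/0.7883 = 3.1948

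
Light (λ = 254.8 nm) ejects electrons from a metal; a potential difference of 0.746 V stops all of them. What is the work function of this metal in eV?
4.12 eV

The stopping potential gives the maximum kinetic energy: KE_max = eV_s = 0.746 eV

From Einstein's photoelectric equation: KE_max = hc/λ - φ
Rearranging: φ = hc/λ - KE_max

Calculate photon energy:
E_photon = hc/λ = (6.626×10⁻³⁴ J·s)(3×10⁸ m/s) / (254.8×10⁻⁹ m) = 4.8659 eV

Therefore:
φ = 4.8659 - 0.746 = 4.12 eV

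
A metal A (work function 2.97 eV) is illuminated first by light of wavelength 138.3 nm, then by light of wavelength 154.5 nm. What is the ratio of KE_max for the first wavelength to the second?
1.1860

Using Einstein's equation: KE_max = hc/λ - φ

For λ₁ = 138.3 nm:
E₁ = hc/λ₁ = 8.9649 eV
KE₁ = E₁ - φ = 8.9649 - 2.97 = 5.9949 eV

For λ₂ = 154.5 nm:
E₂ = hc/λ₂ = 8.0249 eV
KE₂ = E₂ - φ = 8.0249 - 2.97 = 5.0549 eV

Ratio: KE₁/KE₂ = 5.9949/5.0549 = 1.1860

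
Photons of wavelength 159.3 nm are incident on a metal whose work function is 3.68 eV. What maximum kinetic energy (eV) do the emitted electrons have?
4.1031 eV

Using Einstein's photoelectric equation: KE_max = hf - φ = hc/λ - φ

First, calculate the photon energy:
E_photon = hc/λ = (6.626×10⁻³⁴ J·s)(3×10⁸ m/s) / (159.3×10⁻⁹ m)
E_photon = 7.7831 eV

Then, the maximum kinetic energy:
KE_max = E_photon - φ = 7.7831 eV - 3.68 eV = 4.1031 eV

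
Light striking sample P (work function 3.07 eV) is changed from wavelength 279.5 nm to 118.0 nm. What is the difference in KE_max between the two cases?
6.0712 eV

Using Einstein's equation: KE_max = hc/λ - φ

For λ₁ = 279.5 nm:
KE₁ = hc/λ₁ - φ = 4.4359 - 3.07 = 1.3659 eV

For λ₂ = 118.0 nm:
KE₂ = hc/λ₂ - φ = 10.5071 - 3.07 = 7.4371 eV

Change in KE:
ΔKE = KE₂ - KE₁ = 7.4371 - 1.3659 = 6.0712 eV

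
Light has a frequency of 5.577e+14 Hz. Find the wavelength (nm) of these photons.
537.55 nm

Using the wave equation: c = fλ

Solving for wavelength:
λ = c/f = (3×10⁸ m/s) / (5.577e+14 Hz)
λ = 537.55 nm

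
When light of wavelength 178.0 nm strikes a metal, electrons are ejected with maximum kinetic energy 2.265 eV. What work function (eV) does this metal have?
4.70 eV

From Einstein's photoelectric equation: KE_max = hf - φ = hc/λ - φ

Rearranging for φ:
φ = hc/λ - KE_max

Calculate photon energy:
E_photon = hc/λ = 6.9654 eV

Therefore:
φ = 6.9654 - 2.265 = 4.70 eV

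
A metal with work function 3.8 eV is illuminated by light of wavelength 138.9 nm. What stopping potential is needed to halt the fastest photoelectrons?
5.1261 V

The stopping potential V_s satisfies: eV_s = KE_max

First, find KE_max using Einstein's equation:
E_photon = hc/λ = 8.9261 eV
KE_max = E_photon - φ = 8.9261 - 3.8 = 5.1261 eV

Since eV_s = KE_max:
V_s = KE_max/e = 5.1261 V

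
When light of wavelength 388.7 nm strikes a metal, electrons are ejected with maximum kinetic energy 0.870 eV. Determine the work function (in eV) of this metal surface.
2.32 eV

From Einstein's photoelectric equation: KE_max = hf - φ = hc/λ - φ

Rearranging for φ:
φ = hc/λ - KE_max

Calculate photon energy:
E_photon = hc/λ = 3.1897 eV

Therefore:
φ = 3.1897 - 0.870 = 2.32 eV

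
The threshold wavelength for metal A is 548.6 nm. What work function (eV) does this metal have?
2.26 eV

At the threshold wavelength, photon energy equals work function:
φ = hc/λ₀

Calculating:
φ = (6.626×10⁻³⁴ J·s)(3×10⁸ m/s) / (548.6×10⁻⁹ m)
φ = 2.26 eV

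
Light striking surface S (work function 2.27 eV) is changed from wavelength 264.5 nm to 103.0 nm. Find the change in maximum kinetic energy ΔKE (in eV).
7.3498 eV

Using Einstein's equation: KE_max = hc/λ - φ

For λ₁ = 264.5 nm:
KE₁ = hc/λ₁ - φ = 4.6875 - 2.27 = 2.4175 eV

For λ₂ = 103.0 nm:
KE₂ = hc/λ₂ - φ = 12.0373 - 2.27 = 9.7673 eV

Change in KE:
ΔKE = KE₂ - KE₁ = 9.7673 - 2.4175 = 7.3498 eV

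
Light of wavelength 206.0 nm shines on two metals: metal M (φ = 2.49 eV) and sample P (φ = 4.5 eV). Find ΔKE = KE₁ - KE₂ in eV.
2.0100 eV

Using KE_max = hc/λ - φ for each metal:

Photon energy: E = hc/λ = 6.0187 eV

For metal M (φ₁ = 2.49 eV):
KE₁ = E - φ₁ = 6.0187 - 2.49 = 3.5287 eV

For sample P (φ₂ = 4.5 eV):
KE₂ = E - φ₂ = 6.0187 - 4.5 = 1.5187 eV

Difference:
ΔKE = KE₁ - KE₂ = 3.5287 - 1.5187 = 2.0100 eV

Note: The difference equals the difference in work functions: 4.5 - 2.49 = 2.01 eV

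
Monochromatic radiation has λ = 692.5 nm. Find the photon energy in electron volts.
1.7904 eV

Using E = hf = hc/λ:

E = hc/λ = (6.626×10⁻³⁴ J·s)(3×10⁸ m/s) / (692.5×10⁻⁹ m)
E = 1.7904 eV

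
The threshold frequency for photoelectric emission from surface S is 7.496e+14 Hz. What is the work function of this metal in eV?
3.10 eV

At the threshold frequency, photon energy equals work function:
φ = hf₀

Calculating:
φ = (6.626×10⁻³⁴ J·s)(7.496e+14 Hz)
φ = 3.10 eV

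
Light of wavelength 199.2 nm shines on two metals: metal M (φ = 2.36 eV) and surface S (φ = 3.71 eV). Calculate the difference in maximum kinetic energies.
1.3500 eV

Using KE_max = hc/λ - φ for each metal:

Photon energy: E = hc/λ = 6.2241 eV

For metal M (φ₁ = 2.36 eV):
KE₁ = E - φ₁ = 6.2241 - 2.36 = 3.8641 eV

For surface S (φ₂ = 3.71 eV):
KE₂ = E - φ₂ = 6.2241 - 3.71 = 2.5141 eV

Difference:
ΔKE = KE₁ - KE₂ = 3.8641 - 2.5141 = 1.3500 eV

Note: The difference equals the difference in work functions: 3.71 - 2.36 = 1.35 eV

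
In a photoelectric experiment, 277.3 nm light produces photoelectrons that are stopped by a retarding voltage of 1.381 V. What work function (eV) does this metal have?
3.09 eV

The stopping potential gives the maximum kinetic energy: KE_max = eV_s = 1.381 eV

From Einstein's photoelectric equation: KE_max = hc/λ - φ
Rearranging: φ = hc/λ - KE_max

Calculate photon energy:
E_photon = hc/λ = (6.626×10⁻³⁴ J·s)(3×10⁸ m/s) / (277.3×10⁻⁹ m) = 4.4711 eV

Therefore:
φ = 4.4711 - 1.381 = 3.09 eV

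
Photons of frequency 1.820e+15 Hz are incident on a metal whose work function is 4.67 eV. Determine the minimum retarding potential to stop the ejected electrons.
2.8569 V

The stopping potential V_s satisfies: eV_s = KE_max

First, find KE_max using Einstein's equation:
E_photon = hf = (6.626×10⁻³⁴ J·s)(1.820e+15 Hz) = 7.5269 eV
KE_max = E_photon - φ = 7.5269 - 4.67 = 2.8569 eV

Since eV_s = KE_max:
V_s = KE_max/e = 2.8569 V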